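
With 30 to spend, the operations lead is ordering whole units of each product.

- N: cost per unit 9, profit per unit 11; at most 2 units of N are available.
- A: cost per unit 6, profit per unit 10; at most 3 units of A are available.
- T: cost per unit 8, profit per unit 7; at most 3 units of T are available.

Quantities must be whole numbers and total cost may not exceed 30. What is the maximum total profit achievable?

A has the best ratio (10/6); taking only A gives at most 3×10 = 30 (stopped by the supply cap of 3).
Mixing does better — 2×N and 2×A: cost 30 ≤ 30, profit 2·11 + 2·10 = 42.

42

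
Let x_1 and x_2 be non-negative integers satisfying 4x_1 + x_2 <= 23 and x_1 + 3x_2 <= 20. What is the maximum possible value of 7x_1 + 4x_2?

Relaxing integrality, the LP optimum is 51.91 at (x_1,x_2) = (4.45, 5.18), which is not an integer point.
(x_1,x_2)=(4,5): 4·4+1·5=21≤23, 1·4+3·5=19≤20, objective 48.
(x_1,x_2)=(4,4): 4·4+1·4=20≤23, 1·4+3·4=16≤20, objective 44.
(x_1,x_2)=(3,5): 4·3+1·5=17≤23, 1·3+3·5=18≤20, objective 41.
No feasible integer point exceeds 48.

48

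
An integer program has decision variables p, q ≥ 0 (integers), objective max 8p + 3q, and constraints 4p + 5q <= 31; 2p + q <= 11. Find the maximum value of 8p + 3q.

43

(p,q)=(5,1): 4·5+5·1=25≤31, 2·5+1·1=11≤11, objective 43.
(p,q)=(5,0): 4·5+5·0=20≤31, 2·5+1·0=10≤11, objective 40.
(p,q)=(4,2): 4·4+5·2=26≤31, 2·4+1·2=10≤11, objective 38.
No feasible integer point exceeds 43.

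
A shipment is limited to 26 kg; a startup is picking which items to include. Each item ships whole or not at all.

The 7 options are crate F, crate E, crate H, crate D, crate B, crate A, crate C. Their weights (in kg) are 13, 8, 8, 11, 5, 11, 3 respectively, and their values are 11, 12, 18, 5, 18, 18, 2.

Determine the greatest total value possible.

crate E + crate H + crate B: weight 8 + 8 + 5 = 21 ≤ 26, value 12 + 18 + 18 = 48.
crate E + crate H + crate B + crate C: weight 8 + 8 + 5 + 3 = 24 ≤ 26, value 12 + 18 + 18 + 2 = 50.
crate H + crate B + crate A: weight 8 + 5 + 11 = 24 ≤ 26, value 18 + 18 + 18 = 54.
Best is crate H, crate B, and crate A with total value 54.

54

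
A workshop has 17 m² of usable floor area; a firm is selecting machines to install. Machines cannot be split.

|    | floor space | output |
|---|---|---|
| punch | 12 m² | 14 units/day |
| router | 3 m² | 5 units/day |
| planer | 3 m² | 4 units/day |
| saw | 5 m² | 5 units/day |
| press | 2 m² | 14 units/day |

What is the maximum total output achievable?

33

punch + planer + press: floor space 12 + 3 + 2 = 17 ≤ 17, output 14 + 4 + 14 = 32.
punch + router + press: floor space 12 + 3 + 2 = 17 ≤ 17, output 14 + 5 + 14 = 33.
Best is punch, router, and press with total output 33.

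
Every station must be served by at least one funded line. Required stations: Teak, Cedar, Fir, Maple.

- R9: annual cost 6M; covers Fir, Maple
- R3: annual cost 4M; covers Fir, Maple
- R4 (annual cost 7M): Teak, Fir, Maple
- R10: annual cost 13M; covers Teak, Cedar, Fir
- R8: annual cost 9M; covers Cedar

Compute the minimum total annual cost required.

The greedy cost-per-new-station heuristic would pick R3 and R10 for 17, but a cheaper cover exists.
Choose R4 and R8: together they cover Teak, Cedar, Fir, Maple — every station.
Total annual cost: 7 + 9 = 16.
No cover costs less than 16.

16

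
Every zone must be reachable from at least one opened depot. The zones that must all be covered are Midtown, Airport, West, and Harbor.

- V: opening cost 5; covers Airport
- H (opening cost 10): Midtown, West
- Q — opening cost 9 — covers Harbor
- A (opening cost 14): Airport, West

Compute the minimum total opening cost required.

24

Choose V, H, and Q: together they cover Midtown, Airport, West, Harbor — every zone.
Total opening cost: 5 + 10 + 9 = 24.
No cover costs less than 24.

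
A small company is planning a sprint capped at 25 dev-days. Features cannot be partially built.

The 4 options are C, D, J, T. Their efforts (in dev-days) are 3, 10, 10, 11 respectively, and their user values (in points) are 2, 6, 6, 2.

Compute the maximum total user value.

Take C, D, and J: effort 3 + 10 + 10 = 23 ≤ 25, user value 2 + 6 + 6 = 14.
No other feasible combination does better.

14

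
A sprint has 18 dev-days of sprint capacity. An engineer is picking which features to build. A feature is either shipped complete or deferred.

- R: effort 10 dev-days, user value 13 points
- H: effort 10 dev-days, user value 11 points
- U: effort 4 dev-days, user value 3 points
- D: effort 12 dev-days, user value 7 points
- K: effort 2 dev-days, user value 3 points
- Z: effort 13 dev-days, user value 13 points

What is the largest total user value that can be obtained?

Allowing fractional choices, the relaxed optimum would be about 22.6, but features are indivisible.
R + K: effort 10 + 2 = 12 ≤ 18, user value 13 + 3 = 16.
R + U + K: effort 10 + 4 + 2 = 16 ≤ 18, user value 13 + 3 + 3 = 19.
H + U + K: effort 10 + 4 + 2 = 16 ≤ 18, user value 11 + 3 + 3 = 17.
Best is R, U, and K with total user value 19.

19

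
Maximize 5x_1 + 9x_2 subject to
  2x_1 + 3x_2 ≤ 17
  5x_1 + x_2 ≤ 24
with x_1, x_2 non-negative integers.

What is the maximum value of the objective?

50

(x_1,x_2)=(1,5): 2·1+3·5=17≤17, 5·1+1·5=10≤24, objective 50.
(x_1,x_2)=(2,4): 2·2+3·4=16≤17, 5·2+1·4=14≤24, objective 46.
(x_1,x_2)=(0,5): 2·0+3·5=15≤17, 5·0+1·5=5≤24, objective 45.
The best lattice point is (1,5), giving 50.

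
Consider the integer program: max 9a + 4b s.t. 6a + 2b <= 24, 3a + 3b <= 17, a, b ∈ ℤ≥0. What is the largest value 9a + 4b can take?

36

Relaxing integrality, the LP optimum is 38.50 at (a,b) = (3.17, 2.5), which is not an integer point.
(a,b)=(4,0) is feasible, giving 36.
(a,b)=(3,2) is feasible, giving 35.
(a,b)=(3,1) is feasible, giving 31.
The best lattice point is (4,0), giving 36.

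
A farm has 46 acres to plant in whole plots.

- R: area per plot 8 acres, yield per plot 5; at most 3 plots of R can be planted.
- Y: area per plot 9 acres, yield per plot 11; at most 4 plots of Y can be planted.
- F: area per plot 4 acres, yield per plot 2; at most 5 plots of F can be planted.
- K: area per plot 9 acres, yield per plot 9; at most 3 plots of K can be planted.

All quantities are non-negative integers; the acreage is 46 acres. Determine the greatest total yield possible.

53

3×Y and 2×K: area 45 ≤ 46, yield 3·11 + 2·9 = 51.
4×Y and 1×K: area 45 ≤ 46, yield 4·11 + 1·9 = 53.
Best is 53.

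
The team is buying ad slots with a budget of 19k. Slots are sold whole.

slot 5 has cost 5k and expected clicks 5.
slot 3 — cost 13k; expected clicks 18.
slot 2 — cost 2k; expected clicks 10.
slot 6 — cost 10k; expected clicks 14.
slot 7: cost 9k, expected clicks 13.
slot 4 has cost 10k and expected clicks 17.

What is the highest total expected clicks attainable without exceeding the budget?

Take slot 5, slot 2, and slot 4: cost 5 + 2 + 10 = 17 ≤ 19, expected clicks 5 + 10 + 17 = 32.
No other feasible combination does better.

32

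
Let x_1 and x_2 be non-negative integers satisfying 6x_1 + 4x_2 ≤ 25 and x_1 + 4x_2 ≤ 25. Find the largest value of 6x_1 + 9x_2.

(x_1,x_2)=(0,6): 6·0+4·6=24≤25, 1·0+4·6=24≤25, objective 54.
(x_1,x_2)=(0,5): 6·0+4·5=20≤25, 1·0+4·5=20≤25, objective 45.
No feasible integer point exceeds 54.

54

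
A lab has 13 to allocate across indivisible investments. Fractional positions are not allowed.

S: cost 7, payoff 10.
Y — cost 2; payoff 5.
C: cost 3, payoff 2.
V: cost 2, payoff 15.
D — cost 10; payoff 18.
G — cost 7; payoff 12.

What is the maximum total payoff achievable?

33

Allowing fractional choices, the relaxed optimum would be about 36.2, but investments are indivisible.
Y + V + G: cost 2 + 2 + 7 = 11 ≤ 13, payoff 5 + 15 + 12 = 32.
S + Y + V: cost 7 + 2 + 2 = 11 ≤ 13, payoff 10 + 5 + 15 = 30.
V + D: cost 2 + 10 = 12 ≤ 13, payoff 15 + 18 = 33.
Best is V and D with total payoff 33.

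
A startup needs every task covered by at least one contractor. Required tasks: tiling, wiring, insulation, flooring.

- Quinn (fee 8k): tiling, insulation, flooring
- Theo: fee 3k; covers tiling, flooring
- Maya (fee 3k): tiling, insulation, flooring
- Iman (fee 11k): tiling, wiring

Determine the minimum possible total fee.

14

Choose Maya and Iman: together they cover tiling, wiring, insulation, flooring — every task.
Total fee: 3 + 11 = 14.
No cover costs less than 14.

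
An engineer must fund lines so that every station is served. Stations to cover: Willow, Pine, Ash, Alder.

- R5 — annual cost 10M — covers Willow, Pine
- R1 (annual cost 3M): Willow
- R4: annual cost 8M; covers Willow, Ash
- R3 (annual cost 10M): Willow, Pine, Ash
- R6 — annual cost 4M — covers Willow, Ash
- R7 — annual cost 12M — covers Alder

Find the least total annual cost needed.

The greedy cost-per-new-station heuristic would pick R6, R5, and R7 for 26, but a cheaper cover exists.
Choose R3 and R7: together they cover Willow, Pine, Ash, Alder — every station.
Total annual cost: 10 + 12 = 22.
No cover costs less than 22.

22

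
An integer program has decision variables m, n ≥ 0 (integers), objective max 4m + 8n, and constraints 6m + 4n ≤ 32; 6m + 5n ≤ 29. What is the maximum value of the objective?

(m,n)=(0,5) is feasible, giving 40.
(m,n)=(1,4) is feasible, giving 36.
(m,n)=(0,4) is feasible, giving 32.
No feasible integer point exceeds 40.

40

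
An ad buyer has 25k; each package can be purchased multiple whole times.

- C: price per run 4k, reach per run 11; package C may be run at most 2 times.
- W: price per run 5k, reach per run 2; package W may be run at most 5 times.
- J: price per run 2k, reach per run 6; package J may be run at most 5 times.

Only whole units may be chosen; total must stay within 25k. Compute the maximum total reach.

54

2×C and 5×J: price 18 ≤ 25, reach 2·11 + 5·6 = 52.
2×C, 1×W, and 5×J: price 23 ≤ 25, reach 2·11 + 1·2 + 5·6 = 54.
Best is 54.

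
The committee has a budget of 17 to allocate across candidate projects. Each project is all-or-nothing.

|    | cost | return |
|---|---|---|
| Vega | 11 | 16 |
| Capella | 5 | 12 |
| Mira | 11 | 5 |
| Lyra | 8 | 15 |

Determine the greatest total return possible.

28

Take Vega and Capella: cost 11 + 5 = 16 ≤ 17, return 16 + 12 = 28.
No other feasible combination does better.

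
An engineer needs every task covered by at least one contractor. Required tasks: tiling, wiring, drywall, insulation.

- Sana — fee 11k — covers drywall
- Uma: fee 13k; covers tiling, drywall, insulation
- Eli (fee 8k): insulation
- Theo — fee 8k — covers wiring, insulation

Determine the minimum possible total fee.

Choose Uma and Theo: together they cover tiling, wiring, drywall, insulation — every task.
Total fee: 13 + 8 = 21.
No cover costs less than 21.

21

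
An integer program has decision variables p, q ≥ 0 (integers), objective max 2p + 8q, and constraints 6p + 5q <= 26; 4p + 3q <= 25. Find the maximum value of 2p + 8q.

40

The continuous relaxation peaks at (0, 5.2) with value 41.60; rounding to a feasible lattice point costs some objective.
(p,q)=(0,5): 6·0+5·5=25≤26, 4·0+3·5=15≤25, objective 40.
(p,q)=(1,4): 6·1+5·4=26≤26, 4·1+3·4=16≤25, objective 34.
The best lattice point is (0,5), giving 40.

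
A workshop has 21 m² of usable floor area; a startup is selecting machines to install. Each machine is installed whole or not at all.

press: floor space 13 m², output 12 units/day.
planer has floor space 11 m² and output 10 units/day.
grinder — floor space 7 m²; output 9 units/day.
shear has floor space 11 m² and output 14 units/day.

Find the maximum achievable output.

Take grinder and shear: floor space 7 + 11 = 18 ≤ 21, output 9 + 14 = 23.
No other feasible combination does better.

23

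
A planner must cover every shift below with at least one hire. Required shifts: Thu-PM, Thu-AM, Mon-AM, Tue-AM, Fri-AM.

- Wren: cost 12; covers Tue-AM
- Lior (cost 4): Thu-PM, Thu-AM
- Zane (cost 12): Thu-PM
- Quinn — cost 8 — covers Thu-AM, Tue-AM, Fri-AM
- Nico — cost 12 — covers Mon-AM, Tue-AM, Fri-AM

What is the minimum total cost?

The greedy cost-per-new-shift heuristic would pick Lior, Quinn, and Nico for 24, but a cheaper cover exists.
Choose Lior and Nico: together they cover Thu-PM, Thu-AM, Mon-AM, Tue-AM, Fri-AM — every shift.
Total cost: 4 + 12 = 16.
No cover costs less than 16.

16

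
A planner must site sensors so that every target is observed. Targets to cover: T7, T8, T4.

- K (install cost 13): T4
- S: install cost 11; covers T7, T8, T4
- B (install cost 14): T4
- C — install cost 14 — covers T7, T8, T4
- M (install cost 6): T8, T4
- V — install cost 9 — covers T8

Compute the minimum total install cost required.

11

The greedy cost-per-new-target heuristic would pick M and S for 17, but a cheaper cover exists.
S alone covers T7, T8, T4 — every target.
Total install cost: 11.
No cover costs less than 11.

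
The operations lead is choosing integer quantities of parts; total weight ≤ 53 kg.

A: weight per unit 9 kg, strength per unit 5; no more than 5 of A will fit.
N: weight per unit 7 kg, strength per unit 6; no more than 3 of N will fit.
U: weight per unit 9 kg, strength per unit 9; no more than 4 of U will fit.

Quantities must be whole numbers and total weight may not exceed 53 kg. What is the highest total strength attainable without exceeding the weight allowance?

This is a bounded integer knapsack.
U has the best ratio (9/9); taking only U gives at most 4×9 = 36 (stopped by the supply cap of 4).
Mixing does better — 2×N and 4×U: weight 50 ≤ 53, strength 2·6 + 4·9 = 48.

48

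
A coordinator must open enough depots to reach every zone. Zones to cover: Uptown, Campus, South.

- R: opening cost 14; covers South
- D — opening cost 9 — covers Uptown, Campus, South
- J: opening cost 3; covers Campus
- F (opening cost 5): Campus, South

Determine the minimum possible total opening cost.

The greedy cost-per-new-zone heuristic would pick F and D for 14, but a cheaper cover exists.
D alone covers Uptown, Campus, South — every zone.
Total opening cost: 9.
No cover costs less than 9.

9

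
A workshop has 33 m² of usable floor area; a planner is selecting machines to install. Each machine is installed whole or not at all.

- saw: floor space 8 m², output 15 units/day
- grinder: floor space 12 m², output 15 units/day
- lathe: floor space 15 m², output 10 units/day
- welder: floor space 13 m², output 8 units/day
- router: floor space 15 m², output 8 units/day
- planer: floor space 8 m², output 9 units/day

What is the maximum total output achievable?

saw + grinder + welder: floor space 8 + 12 + 13 = 33 ≤ 33, output 15 + 15 + 8 = 38.
saw + lathe + planer: floor space 8 + 15 + 8 = 31 ≤ 33, output 15 + 10 + 9 = 34.
saw + grinder + planer: floor space 8 + 12 + 8 = 28 ≤ 33, output 15 + 15 + 9 = 39.
Best is saw, grinder, and planer with total output 39.

39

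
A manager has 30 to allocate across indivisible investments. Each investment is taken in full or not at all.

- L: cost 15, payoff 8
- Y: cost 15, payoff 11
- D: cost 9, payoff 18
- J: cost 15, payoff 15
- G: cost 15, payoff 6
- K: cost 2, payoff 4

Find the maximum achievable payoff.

37

D + J + K: cost 9 + 15 + 2 = 26 ≤ 30, payoff 18 + 15 + 4 = 37.
D + J: cost 9 + 15 = 24 ≤ 30, payoff 18 + 15 = 33.
Y + D + K: cost 15 + 9 + 2 = 26 ≤ 30, payoff 11 + 18 + 4 = 33.
Best is D, J, and K with total payoff 37.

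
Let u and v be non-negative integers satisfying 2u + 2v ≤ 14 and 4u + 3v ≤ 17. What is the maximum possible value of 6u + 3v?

The continuous relaxation peaks at (4.25, 0) with value 25.50; rounding to a feasible lattice point costs some objective.
(u,v)=(4,0) is feasible, giving 24.
(u,v)=(3,1) is feasible, giving 21.
(u,v)=(3,0) is feasible, giving 18.
No feasible integer point exceeds 24.

24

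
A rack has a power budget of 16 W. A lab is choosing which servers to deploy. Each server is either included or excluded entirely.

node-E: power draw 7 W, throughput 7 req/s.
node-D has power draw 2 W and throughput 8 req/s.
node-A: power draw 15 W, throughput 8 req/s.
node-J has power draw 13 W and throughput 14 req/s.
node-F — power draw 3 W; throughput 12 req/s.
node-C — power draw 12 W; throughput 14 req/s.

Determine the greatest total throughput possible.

27

This is a 0-1 knapsack instance.
Take node-E, node-D, and node-F: power draw 7 + 2 + 3 = 12 ≤ 16, throughput 7 + 8 + 12 = 27.
No other feasible combination does better.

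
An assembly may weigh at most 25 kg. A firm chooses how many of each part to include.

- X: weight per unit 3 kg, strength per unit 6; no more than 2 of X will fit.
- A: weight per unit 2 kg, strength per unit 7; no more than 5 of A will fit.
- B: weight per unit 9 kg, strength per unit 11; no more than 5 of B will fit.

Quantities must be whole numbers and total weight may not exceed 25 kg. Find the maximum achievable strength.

58

This is a bounded integer knapsack.
Take 2×X, 5×A, and 1×B: weight 25 ≤ 25, strength 2·6 + 5·7 + 1·11 = 58.
A has the best ratio (7/2) and is taken to its limit of 5; remaining capacity is filled optimally with the others.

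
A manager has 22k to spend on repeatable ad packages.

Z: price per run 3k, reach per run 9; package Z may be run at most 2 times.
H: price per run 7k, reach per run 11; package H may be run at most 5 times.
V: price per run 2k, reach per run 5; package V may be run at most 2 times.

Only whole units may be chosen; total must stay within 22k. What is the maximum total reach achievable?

45

Take 2×Z, 2×H, and 1×V: price 22 ≤ 22, reach 2·9 + 2·11 + 1·5 = 45.
Z has the best ratio (9/3) and is taken to its limit of 2; remaining capacity is filled optimally with the others.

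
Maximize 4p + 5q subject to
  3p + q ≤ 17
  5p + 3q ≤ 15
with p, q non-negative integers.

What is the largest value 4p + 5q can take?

(p,q)=(0,5): 3·0+1·5=5≤17, 5·0+3·5=15≤15, objective 25.
(p,q)=(0,4): 3·0+1·4=4≤17, 5·0+3·4=12≤15, objective 20.
The best lattice point is (0,5), giving 25.

25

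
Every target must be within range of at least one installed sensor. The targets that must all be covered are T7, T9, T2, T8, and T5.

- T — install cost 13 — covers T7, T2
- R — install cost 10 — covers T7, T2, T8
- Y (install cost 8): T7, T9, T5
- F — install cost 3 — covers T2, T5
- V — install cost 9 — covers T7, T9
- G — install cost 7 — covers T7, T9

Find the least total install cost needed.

This is an integer covering problem.
The greedy cost-per-new-target heuristic would pick F, G, and R for 20, but a cheaper cover exists.
Choose R and Y: together they cover T7, T9, T2, T8, T5 — every target.
Total install cost: 10 + 8 = 18.
No cover costs less than 18.

18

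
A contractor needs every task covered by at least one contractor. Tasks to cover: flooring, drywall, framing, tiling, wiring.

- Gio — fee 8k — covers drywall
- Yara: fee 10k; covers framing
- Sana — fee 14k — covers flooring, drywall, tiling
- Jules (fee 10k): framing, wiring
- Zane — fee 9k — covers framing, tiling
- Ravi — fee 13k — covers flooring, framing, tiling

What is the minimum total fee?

24

The greedy cost-per-new-task heuristic would pick Ravi, Gio, and Jules for 31, but a cheaper cover exists.
Choose Sana and Jules: together they cover flooring, drywall, framing, tiling, wiring — every task.
Total fee: 14 + 10 = 24.
No cover costs less than 24.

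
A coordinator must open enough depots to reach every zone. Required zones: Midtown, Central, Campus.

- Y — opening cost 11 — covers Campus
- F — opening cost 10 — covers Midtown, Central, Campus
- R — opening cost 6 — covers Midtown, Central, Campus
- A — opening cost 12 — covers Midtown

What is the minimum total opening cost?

This is an integer covering problem.
R alone covers Midtown, Central, Campus — every zone.
Total opening cost: 6.
No cover costs less than 6.

6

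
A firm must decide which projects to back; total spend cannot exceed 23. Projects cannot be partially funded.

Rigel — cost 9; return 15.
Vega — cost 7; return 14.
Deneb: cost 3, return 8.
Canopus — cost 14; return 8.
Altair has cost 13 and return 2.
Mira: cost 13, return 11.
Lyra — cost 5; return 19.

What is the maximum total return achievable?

48

Rigel + Vega + Lyra: cost 9 + 7 + 5 = 21 ≤ 23, return 15 + 14 + 19 = 48.
Rigel + Deneb + Lyra: cost 9 + 3 + 5 = 17 ≤ 23, return 15 + 8 + 19 = 42.
Best is Rigel, Vega, and Lyra with total return 48.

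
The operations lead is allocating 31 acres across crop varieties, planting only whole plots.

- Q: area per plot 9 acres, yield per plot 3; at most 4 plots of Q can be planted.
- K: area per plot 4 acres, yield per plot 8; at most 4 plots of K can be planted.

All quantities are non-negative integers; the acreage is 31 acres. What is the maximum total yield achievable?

This is a bounded integer knapsack.
4×K: area 16 ≤ 31, yield 4·8 = 32.
1×Q and 4×K: area 25 ≤ 31, yield 1·3 + 4·8 = 35.
Best is 35.

35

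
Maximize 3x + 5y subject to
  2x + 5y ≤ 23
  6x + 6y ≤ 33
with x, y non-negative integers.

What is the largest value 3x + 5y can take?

23

Relaxing integrality, the LP optimum is 24.50 at (x,y) = (1.5, 4), which is not an integer point.
(x,y)=(1,4): 2·1+5·4=22≤23, 6·1+6·4=30≤33, objective 23.
(x,y)=(2,3): 2·2+5·3=19≤23, 6·2+6·3=30≤33, objective 21.
(x,y)=(0,4): 2·0+5·4=20≤23, 6·0+6·4=24≤33, objective 20.
Maximum is 23 at (x,y)=(1,4).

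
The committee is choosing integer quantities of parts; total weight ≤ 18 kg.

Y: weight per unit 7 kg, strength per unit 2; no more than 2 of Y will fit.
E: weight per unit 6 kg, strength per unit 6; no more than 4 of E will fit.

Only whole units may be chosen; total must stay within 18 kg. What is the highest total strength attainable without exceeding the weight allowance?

Take 3×E: weight 18 ≤ 18, strength 3·6 = 18.
No other integer combination yields more.

18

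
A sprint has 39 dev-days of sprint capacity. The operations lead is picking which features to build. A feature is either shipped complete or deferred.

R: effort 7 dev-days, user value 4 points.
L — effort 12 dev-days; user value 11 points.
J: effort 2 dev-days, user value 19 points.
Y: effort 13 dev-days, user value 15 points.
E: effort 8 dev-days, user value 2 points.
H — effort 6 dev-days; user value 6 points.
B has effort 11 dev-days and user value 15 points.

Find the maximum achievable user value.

Take L, J, Y, and B: effort 12 + 2 + 13 + 11 = 38 ≤ 39, user value 11 + 19 + 15 + 15 = 60.
No other feasible combination does better.

60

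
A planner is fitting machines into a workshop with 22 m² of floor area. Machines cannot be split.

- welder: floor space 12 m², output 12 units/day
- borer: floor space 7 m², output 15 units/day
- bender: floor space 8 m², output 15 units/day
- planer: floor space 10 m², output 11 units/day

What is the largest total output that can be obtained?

30

Take borer and bender: floor space 7 + 8 = 15 ≤ 22, output 15 + 15 = 30.
No other feasible combination does better.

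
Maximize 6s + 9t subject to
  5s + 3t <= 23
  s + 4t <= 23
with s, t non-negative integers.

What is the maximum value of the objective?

The continuous relaxation peaks at (1.35, 5.41) with value 56.82; rounding to a feasible lattice point costs some objective.
(s,t)=(1,5): 5·1+3·5=20≤23, 1·1+4·5=21≤23, objective 51.
(s,t)=(2,4): 5·2+3·4=22≤23, 1·2+4·4=18≤23, objective 48.
The best lattice point is (1,5), giving 51.

51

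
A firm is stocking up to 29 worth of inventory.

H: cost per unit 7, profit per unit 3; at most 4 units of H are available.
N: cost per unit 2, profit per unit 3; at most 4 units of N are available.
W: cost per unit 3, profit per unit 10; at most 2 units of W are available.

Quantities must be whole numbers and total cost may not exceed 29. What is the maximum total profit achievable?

This is a bounded integer knapsack.
W has the best ratio (10/3); taking only W gives at most 2×10 = 20 (stopped by the supply cap of 2).
Mixing does better — 2×H, 4×N, and 2×W: cost 28 ≤ 29, profit 2·3 + 4·3 + 2·10 = 38.

38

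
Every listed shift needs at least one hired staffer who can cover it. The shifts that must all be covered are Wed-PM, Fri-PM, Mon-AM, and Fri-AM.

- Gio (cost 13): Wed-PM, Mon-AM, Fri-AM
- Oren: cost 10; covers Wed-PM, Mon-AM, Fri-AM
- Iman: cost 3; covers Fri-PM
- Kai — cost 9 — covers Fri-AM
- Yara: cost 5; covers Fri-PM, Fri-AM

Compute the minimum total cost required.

13

The greedy cost-per-new-shift heuristic would pick Yara and Oren for 15, but a cheaper cover exists.
Choose Oren and Iman: together they cover Wed-PM, Fri-PM, Mon-AM, Fri-AM — every shift.
Total cost: 10 + 3 = 13.
No cover costs less than 13.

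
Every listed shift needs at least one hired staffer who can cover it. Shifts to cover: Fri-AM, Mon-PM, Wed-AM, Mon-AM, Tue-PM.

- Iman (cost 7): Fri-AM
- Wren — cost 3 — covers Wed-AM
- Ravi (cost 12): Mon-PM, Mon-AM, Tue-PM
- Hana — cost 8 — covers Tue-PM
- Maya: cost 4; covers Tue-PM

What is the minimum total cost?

22

Choose Iman, Wren, and Ravi: together they cover Fri-AM, Mon-PM, Wed-AM, Mon-AM, Tue-PM — every shift.
Total cost: 7 + 3 + 12 = 22.
No cover costs less than 22.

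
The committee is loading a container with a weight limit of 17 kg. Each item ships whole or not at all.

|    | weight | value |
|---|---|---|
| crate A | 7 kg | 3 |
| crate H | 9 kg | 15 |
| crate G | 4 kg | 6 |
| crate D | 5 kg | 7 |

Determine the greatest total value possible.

22

This is a 0-1 knapsack instance.
Take crate H and crate D: weight 9 + 5 = 14 ≤ 17, value 15 + 7 = 22.
No other feasible combination does better.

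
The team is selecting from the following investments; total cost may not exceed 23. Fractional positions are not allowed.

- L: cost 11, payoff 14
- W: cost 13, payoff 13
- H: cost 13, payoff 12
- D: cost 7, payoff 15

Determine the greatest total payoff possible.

W + D: cost 13 + 7 = 20 ≤ 23, payoff 13 + 15 = 28.
L + D: cost 11 + 7 = 18 ≤ 23, payoff 14 + 15 = 29.
H + D: cost 13 + 7 = 20 ≤ 23, payoff 12 + 15 = 27.
Best is L and D with total payoff 29.

29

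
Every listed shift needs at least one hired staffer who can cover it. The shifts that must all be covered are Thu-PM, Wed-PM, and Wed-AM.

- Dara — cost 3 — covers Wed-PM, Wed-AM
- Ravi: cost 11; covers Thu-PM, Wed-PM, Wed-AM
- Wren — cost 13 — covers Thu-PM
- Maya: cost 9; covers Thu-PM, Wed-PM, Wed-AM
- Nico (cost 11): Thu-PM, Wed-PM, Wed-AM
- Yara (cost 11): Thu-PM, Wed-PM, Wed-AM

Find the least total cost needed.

9

The greedy cost-per-new-shift heuristic would pick Dara and Maya for 12, but a cheaper cover exists.
Maya alone covers Thu-PM, Wed-PM, Wed-AM — every shift.
Total cost: 9.
No cover costs less than 9.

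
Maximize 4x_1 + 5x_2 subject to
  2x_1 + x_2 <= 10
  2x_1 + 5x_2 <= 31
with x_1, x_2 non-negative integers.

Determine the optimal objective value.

(x_1,x_2)=(2,5): 2·2+1·5=9≤10, 2·2+5·5=29≤31, objective 33.
(x_1,x_2)=(3,4): 2·3+1·4=10≤10, 2·3+5·4=26≤31, objective 32.
(x_1,x_2)=(1,5): 2·1+1·5=7≤10, 2·1+5·5=27≤31, objective 29.
The best lattice point is (2,5), giving 33.

33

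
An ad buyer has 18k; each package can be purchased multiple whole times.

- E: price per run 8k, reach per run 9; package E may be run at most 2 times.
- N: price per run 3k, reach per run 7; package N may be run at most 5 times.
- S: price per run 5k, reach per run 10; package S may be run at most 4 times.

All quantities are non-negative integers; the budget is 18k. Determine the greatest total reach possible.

N has the best ratio (7/3); taking only N gives at most 5×7 = 35 (stopped by the supply cap of 5).
Mixing does better — 4×N and 1×S: price 17 ≤ 18, reach 4·7 + 1·10 = 38.

38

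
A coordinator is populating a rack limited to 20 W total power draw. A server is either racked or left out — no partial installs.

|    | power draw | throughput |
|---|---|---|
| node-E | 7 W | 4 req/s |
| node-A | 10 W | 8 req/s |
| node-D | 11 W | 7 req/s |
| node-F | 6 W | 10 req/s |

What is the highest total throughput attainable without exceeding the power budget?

This is a 0-1 knapsack instance.
Allowing fractional choices, the relaxed optimum would be about 20.5, but servers are indivisible.
node-D + node-F: power draw 11 + 6 = 17 ≤ 20, throughput 7 + 10 = 17.
node-A + node-F: power draw 10 + 6 = 16 ≤ 20, throughput 8 + 10 = 18.
node-E + node-F: power draw 7 + 6 = 13 ≤ 20, throughput 4 + 10 = 14.
Best is node-A and node-F with total throughput 18.

18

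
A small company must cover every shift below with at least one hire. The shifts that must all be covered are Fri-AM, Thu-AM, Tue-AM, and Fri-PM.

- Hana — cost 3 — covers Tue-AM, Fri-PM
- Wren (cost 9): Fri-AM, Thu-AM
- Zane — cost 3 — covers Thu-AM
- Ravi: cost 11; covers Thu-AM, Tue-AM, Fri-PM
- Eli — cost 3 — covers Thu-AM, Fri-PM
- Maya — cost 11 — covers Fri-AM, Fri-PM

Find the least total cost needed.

The greedy cost-per-new-shift heuristic would pick Hana, Zane, and Wren for 15, but a cheaper cover exists.
Choose Hana and Wren: together they cover Fri-AM, Thu-AM, Tue-AM, Fri-PM — every shift.
Total cost: 3 + 9 = 12.
No cover costs less than 12.

12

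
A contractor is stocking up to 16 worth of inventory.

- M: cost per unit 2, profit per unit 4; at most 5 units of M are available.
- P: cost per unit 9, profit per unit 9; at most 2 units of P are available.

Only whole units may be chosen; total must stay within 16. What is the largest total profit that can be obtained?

This is a bounded integer knapsack.
M has the best ratio (4/2); taking only M gives at most 5×4 = 20 (stopped by the supply cap of 5).
Mixing does better — 3×M and 1×P: cost 15 ≤ 16, profit 3·4 + 1·9 = 21.

21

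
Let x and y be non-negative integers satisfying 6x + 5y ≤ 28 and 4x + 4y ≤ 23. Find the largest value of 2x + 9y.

The continuous relaxation peaks at (0, 5.6) with value 50.40; rounding to a feasible lattice point costs some objective.
(x,y)=(0,5): 6·0+5·5=25≤28, 4·0+4·5=20≤23, objective 45.
(x,y)=(1,4): 6·1+5·4=26≤28, 4·1+4·4=20≤23, objective 38.
(x,y)=(0,4): 6·0+5·4=20≤28, 4·0+4·4=16≤23, objective 36.
The best lattice point is (0,5), giving 45.

45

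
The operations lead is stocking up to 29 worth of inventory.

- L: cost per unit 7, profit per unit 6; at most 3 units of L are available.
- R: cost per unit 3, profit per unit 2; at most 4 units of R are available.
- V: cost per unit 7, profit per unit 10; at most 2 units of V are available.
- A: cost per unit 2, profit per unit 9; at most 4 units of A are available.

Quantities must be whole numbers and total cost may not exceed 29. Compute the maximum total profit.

Take 1×L, 2×V, and 4×A: cost 29 ≤ 29, profit 1·6 + 2·10 + 4·9 = 62.
A has the best ratio (9/2) and is taken to its limit of 4; remaining capacity is filled optimally with the others.

62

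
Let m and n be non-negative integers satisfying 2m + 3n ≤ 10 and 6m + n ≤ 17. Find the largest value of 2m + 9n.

27

Relaxing integrality, the LP optimum is 30.00 at (m,n) = (0, 3.33), which is not an integer point.
(m,n)=(0,3): 2·0+3·3=9≤10, 6·0+1·3=3≤17, objective 27.
(m,n)=(1,2): 2·1+3·2=8≤10, 6·1+1·2=8≤17, objective 20.
(m,n)=(0,2): 2·0+3·2=6≤10, 6·0+1·2=2≤17, objective 18.
The best lattice point is (0,3), giving 27.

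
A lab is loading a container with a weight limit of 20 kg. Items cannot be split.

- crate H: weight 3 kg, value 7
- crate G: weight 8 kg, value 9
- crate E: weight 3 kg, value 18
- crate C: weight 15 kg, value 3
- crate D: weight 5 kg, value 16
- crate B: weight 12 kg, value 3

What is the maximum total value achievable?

50

Allowing fractional choices, the relaxed optimum would be about 50.2, but items are indivisible.
crate H + crate G + crate E + crate D: weight 3 + 8 + 3 + 5 = 19 ≤ 20, value 7 + 9 + 18 + 16 = 50.
crate G + crate E + crate D: weight 8 + 3 + 5 = 16 ≤ 20, value 9 + 18 + 16 = 43.
crate H + crate E + crate D: weight 3 + 3 + 5 = 11 ≤ 20, value 7 + 18 + 16 = 41.
Best is crate H, crate G, crate E, and crate D with total value 50.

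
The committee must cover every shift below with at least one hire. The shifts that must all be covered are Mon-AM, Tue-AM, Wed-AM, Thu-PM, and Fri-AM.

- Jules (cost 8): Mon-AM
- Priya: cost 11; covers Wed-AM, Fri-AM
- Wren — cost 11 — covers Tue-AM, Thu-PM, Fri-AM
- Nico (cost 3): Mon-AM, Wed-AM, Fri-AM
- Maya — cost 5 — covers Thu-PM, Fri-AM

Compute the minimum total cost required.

14

Choose Wren and Nico: together they cover Mon-AM, Tue-AM, Wed-AM, Thu-PM, Fri-AM — every shift.
Total cost: 11 + 3 = 14.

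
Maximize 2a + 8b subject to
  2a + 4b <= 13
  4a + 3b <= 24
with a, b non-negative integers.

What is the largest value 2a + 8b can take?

24

The continuous relaxation peaks at (0, 3.25) with value 26.00; rounding to a feasible lattice point costs some objective.
(a,b)=(0,3): 2·0+4·3=12≤13, 4·0+3·3=9≤24, objective 24.
(a,b)=(1,2): 2·1+4·2=10≤13, 4·1+3·2=10≤24, objective 18.
(a,b)=(0,2): 2·0+4·2=8≤13, 4·0+3·2=6≤24, objective 16.
The best lattice point is (0,3), giving 24.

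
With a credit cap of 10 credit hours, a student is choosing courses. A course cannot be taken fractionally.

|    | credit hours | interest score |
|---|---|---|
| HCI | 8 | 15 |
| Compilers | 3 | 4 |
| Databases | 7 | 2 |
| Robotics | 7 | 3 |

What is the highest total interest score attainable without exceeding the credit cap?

15

Compilers + Databases: credit hours 3 + 7 = 10 ≤ 10, interest score 4 + 2 = 6.
Compilers + Robotics: credit hours 3 + 7 = 10 ≤ 10, interest score 4 + 3 = 7.
HCI: credit hours 8 ≤ 10, interest score 15.
Best is HCI with total interest score 15.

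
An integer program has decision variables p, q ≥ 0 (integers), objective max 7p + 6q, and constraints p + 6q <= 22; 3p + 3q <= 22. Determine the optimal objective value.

49

The continuous relaxation peaks at (7.33, 0) with value 51.33; rounding to a feasible lattice point costs some objective.
(p,q)=(7,0): 1·7+6·0=7≤22, 3·7+3·0=21≤22, objective 49.
(p,q)=(6,1): 1·6+6·1=12≤22, 3·6+3·1=21≤22, objective 48.
(p,q)=(6,0): 1·6+6·0=6≤22, 3·6+3·0=18≤22, objective 42.
Maximum is 49 at (p,q)=(7,0).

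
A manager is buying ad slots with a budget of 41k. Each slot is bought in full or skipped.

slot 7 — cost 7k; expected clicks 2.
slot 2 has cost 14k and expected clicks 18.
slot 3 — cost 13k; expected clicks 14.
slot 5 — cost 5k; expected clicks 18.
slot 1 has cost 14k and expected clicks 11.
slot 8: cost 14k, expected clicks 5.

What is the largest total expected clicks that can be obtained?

52

This is an integer program with binary decision variables.
Allowing fractional choices, the relaxed optimum would be about 57.1, but ad slots are indivisible.
slot 7 + slot 2 + slot 5 + slot 1: cost 7 + 14 + 5 + 14 = 40 ≤ 41, expected clicks 2 + 18 + 18 + 11 = 49.
slot 7 + slot 2 + slot 3 + slot 5: cost 7 + 14 + 13 + 5 = 39 ≤ 41, expected clicks 2 + 18 + 14 + 18 = 52.
slot 2 + slot 3 + slot 5: cost 14 + 13 + 5 = 32 ≤ 41, expected clicks 18 + 14 + 18 = 50.
Best is slot 7, slot 2, slot 3, and slot 5 with total expected clicks 52.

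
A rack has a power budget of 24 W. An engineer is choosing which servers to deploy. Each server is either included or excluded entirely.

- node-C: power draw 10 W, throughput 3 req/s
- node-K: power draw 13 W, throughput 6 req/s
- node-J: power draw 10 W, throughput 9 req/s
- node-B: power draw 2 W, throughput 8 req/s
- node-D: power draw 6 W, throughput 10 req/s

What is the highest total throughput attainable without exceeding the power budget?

27

node-J + node-B + node-D: power draw 10 + 2 + 6 = 18 ≤ 24, throughput 9 + 8 + 10 = 27.
node-C + node-B + node-D: power draw 10 + 2 + 6 = 18 ≤ 24, throughput 3 + 8 + 10 = 21.
node-K + node-B + node-D: power draw 13 + 2 + 6 = 21 ≤ 24, throughput 6 + 8 + 10 = 24.
Best is node-J, node-B, and node-D with total throughput 27.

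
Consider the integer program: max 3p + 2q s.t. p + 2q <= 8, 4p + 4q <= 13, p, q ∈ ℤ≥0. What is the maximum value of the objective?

The continuous relaxation peaks at (3.25, 0) with value 9.75; rounding to a feasible lattice point costs some objective.
(p,q)=(3,0): 1·3+2·0=3≤8, 4·3+4·0=12≤13, objective 9.
(p,q)=(2,1): 1·2+2·1=4≤8, 4·2+4·1=12≤13, objective 8.
(p,q)=(2,0): 1·2+2·0=2≤8, 4·2+4·0=8≤13, objective 6.
The best lattice point is (3,0), giving 9.

9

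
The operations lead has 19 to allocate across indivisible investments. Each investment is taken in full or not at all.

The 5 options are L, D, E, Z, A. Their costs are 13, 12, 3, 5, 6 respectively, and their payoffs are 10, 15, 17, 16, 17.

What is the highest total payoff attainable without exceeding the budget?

Treat it as a binary knapsack problem.
Take E, Z, and A: cost 3 + 5 + 6 = 14 ≤ 19, payoff 17 + 16 + 17 = 50.
No other feasible combination does better.

50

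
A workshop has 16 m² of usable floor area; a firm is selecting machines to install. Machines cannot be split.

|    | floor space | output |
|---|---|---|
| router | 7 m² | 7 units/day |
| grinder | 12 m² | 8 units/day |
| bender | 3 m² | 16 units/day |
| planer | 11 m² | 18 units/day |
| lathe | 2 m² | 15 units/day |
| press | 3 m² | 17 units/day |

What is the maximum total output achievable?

router + bender + lathe + press: floor space 7 + 3 + 2 + 3 = 15 ≤ 16, output 7 + 16 + 15 + 17 = 55.
bender + planer + lathe: floor space 3 + 11 + 2 = 16 ≤ 16, output 16 + 18 + 15 = 49.
planer + lathe + press: floor space 11 + 2 + 3 = 16 ≤ 16, output 18 + 15 + 17 = 50.
Best is router, bender, lathe, and press with total output 55.

55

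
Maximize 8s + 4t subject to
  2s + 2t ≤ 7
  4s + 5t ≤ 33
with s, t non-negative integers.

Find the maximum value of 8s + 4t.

24

Relaxing integrality, the LP optimum is 28.00 at (s,t) = (3.5, 0), which is not an integer point.
(s,t)=(3,0): 2·3+2·0=6≤7, 4·3+5·0=12≤33, objective 24.
(s,t)=(2,1): 2·2+2·1=6≤7, 4·2+5·1=13≤33, objective 20.
(s,t)=(2,0): 2·2+2·0=4≤7, 4·2+5·0=8≤33, objective 16.
Maximum is 24 at (s,t)=(3,0).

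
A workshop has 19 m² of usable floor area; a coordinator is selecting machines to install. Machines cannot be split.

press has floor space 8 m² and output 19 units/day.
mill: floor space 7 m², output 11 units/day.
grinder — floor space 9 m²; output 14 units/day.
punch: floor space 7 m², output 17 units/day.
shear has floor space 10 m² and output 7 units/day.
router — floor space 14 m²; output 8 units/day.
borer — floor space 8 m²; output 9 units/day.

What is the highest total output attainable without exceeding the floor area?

Allowing fractional choices, the relaxed optimum would be about 42.3, but machines are indivisible.
press + grinder: floor space 8 + 9 = 17 ≤ 19, output 19 + 14 = 33.
grinder + punch: floor space 9 + 7 = 16 ≤ 19, output 14 + 17 = 31.
press + punch: floor space 8 + 7 = 15 ≤ 19, output 19 + 17 = 36.
Best is press and punch with total output 36.

36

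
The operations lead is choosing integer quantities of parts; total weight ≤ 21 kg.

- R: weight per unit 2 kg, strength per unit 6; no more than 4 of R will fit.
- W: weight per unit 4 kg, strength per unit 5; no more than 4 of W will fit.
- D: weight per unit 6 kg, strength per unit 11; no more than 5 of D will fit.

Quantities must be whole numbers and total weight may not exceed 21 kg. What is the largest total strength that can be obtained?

46

3×R and 2×D: weight 18 ≤ 21, strength 3·6 + 2·11 = 40.
4×R and 2×D: weight 20 ≤ 21, strength 4·6 + 2·11 = 46.
Best is 46.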